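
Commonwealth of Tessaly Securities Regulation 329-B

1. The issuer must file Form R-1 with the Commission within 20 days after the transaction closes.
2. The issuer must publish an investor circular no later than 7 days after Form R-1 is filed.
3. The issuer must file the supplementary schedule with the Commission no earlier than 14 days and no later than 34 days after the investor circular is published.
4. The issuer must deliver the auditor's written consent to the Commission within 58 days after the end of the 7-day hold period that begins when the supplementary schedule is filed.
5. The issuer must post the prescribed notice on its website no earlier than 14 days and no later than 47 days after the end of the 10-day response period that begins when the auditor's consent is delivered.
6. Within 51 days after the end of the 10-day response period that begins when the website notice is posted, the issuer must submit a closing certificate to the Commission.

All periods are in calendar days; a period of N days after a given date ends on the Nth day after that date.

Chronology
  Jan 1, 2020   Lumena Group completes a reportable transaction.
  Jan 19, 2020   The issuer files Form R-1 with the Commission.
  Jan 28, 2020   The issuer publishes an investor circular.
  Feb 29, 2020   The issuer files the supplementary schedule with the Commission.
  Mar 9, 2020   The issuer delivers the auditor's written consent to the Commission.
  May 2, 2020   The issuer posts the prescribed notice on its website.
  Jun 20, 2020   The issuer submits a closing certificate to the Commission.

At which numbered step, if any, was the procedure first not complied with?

Step 1 — counting 20 days from Jan 1, 2020 (when the transaction closes) gives a deadline of Jan 21, 2020; done Jan 19, 2020 — timely.
Step 2 — counting 7 days from Jan 19, 2020 (when Form R-1 is filed) gives a deadline of Jan 26, 2020; not done until Jan 28, 2020, 2 days after the deadline.
The analysis stops there.

Step 2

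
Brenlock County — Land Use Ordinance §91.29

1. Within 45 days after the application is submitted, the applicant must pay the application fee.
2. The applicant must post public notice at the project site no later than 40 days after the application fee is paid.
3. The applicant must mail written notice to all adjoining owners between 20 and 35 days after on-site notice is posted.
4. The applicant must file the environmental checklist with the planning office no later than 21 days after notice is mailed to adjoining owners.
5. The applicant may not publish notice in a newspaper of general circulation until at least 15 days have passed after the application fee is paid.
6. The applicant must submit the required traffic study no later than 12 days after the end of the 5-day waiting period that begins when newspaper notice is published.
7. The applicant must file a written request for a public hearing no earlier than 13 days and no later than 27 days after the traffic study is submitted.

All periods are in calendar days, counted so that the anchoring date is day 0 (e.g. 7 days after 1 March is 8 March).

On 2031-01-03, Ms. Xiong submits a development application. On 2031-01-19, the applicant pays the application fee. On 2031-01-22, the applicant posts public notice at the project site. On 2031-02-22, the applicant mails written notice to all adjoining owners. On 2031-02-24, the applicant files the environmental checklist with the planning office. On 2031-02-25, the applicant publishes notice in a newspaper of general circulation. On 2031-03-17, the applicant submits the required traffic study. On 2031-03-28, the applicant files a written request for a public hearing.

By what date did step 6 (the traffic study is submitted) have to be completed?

Newspaper notice is published on 2031-02-25; the 5-day waiting period therefore ends 2031-03-02, and step 6 runs from that date. 12 days after 2031-03-02 is 2031-03-14.

2031-03-14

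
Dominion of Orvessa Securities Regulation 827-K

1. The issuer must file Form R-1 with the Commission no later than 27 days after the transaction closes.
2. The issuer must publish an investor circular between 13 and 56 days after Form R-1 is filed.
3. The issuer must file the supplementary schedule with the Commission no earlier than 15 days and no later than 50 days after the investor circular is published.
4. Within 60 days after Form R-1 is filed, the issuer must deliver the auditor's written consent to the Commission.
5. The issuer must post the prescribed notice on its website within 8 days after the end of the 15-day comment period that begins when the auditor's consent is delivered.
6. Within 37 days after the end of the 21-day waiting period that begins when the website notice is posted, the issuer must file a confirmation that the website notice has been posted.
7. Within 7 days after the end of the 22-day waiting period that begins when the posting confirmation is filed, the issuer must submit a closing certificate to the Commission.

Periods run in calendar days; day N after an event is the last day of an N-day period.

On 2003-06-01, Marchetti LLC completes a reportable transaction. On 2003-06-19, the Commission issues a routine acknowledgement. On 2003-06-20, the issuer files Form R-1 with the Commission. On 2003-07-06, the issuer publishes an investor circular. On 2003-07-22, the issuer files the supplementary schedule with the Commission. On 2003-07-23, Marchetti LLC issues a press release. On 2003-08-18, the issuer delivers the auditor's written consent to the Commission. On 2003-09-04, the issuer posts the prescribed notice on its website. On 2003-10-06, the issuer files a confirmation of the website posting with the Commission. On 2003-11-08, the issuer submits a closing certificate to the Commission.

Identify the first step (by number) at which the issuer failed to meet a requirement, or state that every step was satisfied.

Step 7

Step 1: 27 days after 2003-06-01 (when the transaction closes) is 2003-06-28; done 2003-06-20 — timely.
Step 2: the window is 13–56 days after 2003-06-20 (when Form R-1 is filed), so 2003-07-03 through 2003-08-15; done 2003-07-06, which is between those dates.
Step 3: the window is 15–50 days after 2003-07-06 (when the investor circular is published), so 2003-07-21 through 2003-08-25; 2003-07-22 falls inside that range.
Step 4: 60 days after 2003-06-20 (when Form R-1 is filed) is 2003-08-19; done 2003-08-18 — timely.
Step 5: 8 days after 2003-09-02 (end of the 15-day comment period, which began when the auditor's consent is delivered on 2003-08-18) is 2003-09-10; done 2003-09-04 — timely.
Step 6: 37 days after 2003-09-25 (end of the 21-day waiting period, which began when the website notice is posted on 2003-09-04) is 2003-11-01; completed 2003-10-06, before the deadline.
Step 7: 7 days after 2003-10-28 (end of the 22-day waiting period, which began when the posting confirmation is filed on 2003-10-06) is 2003-11-04; done 2003-11-08 — 4 days late.
That is the first point of non-compliance.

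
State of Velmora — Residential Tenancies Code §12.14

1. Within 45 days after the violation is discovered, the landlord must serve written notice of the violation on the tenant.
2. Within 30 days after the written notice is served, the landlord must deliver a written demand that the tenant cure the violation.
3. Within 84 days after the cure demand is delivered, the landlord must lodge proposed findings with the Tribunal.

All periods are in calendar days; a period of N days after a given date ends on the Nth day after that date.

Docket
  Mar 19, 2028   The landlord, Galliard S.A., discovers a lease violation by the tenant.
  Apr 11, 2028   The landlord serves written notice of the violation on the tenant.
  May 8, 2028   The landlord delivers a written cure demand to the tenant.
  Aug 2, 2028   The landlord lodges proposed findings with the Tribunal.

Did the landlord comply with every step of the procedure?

No

Step 1 — counting 45 days from Mar 19, 2028 (when the violation is discovered) gives a deadline of May 3, 2028; completed Apr 11, 2028, before the deadline.
Step 2 — counting 30 days from Apr 11, 2028 (when the written notice is served) gives a deadline of May 11, 2028; done May 8, 2028 — timely.
Step 3 — counting 84 days from May 8, 2028 (when the cure demand is delivered) gives a deadline of Jul 31, 2028; done Aug 2, 2028 — 2 days late.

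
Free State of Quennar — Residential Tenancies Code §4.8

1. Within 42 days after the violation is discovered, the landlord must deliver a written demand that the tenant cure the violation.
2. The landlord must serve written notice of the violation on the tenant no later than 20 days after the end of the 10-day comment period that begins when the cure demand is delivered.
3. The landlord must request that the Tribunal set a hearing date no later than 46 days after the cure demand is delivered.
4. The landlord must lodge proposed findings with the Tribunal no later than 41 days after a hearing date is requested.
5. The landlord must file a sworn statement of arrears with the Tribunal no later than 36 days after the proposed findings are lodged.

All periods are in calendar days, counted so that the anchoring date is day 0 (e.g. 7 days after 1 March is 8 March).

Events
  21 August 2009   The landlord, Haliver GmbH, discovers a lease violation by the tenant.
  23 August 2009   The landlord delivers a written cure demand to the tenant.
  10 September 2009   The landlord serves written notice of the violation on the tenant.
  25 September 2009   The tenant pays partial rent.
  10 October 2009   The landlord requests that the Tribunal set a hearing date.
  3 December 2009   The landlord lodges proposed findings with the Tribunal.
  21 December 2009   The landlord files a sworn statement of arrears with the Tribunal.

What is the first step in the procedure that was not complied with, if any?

Step 3

Step 1: 42 days after 21 August 2009 (when the violation is discovered) is 2 October 2009; done 23 August 2009 — timely.
Step 2: 20 days after 2 September 2009 (end of the 10-day comment period, which began when the cure demand is delivered on 23 August 2009) is 22 September 2009; 10 September 2009 is within that limit.
Step 3: 46 days after 23 August 2009 (when the cure demand is delivered) is 8 October 2009; done 10 October 2009 — 2 days late.
The procedure was therefore not followed at step 3.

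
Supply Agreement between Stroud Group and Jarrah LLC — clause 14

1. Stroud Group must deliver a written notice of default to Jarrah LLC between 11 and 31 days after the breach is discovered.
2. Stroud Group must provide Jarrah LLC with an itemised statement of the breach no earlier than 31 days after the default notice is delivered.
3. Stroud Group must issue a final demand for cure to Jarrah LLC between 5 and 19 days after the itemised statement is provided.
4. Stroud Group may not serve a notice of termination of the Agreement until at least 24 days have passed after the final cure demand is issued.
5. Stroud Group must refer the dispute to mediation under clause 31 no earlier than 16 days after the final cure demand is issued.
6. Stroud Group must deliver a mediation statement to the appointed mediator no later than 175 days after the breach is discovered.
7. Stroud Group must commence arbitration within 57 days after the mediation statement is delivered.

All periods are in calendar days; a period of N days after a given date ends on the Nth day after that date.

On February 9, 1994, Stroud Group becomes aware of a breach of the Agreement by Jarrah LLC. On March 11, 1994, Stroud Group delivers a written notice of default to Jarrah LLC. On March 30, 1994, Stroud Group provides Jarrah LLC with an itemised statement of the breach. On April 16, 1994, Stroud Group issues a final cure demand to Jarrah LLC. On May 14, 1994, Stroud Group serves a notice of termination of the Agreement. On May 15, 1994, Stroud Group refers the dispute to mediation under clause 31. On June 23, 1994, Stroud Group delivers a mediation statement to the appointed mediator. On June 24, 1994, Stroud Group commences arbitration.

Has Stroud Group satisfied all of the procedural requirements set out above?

Step 1 — 11 and 31 days from February 9, 1994 (when the breach is discovered) are February 20, 1994 and March 12, 1994 respectively; done March 11, 1994, which is between those dates.
Step 2 — must wait 31 days from March 11, 1994 (when the default notice is delivered), so not before April 11, 1994; done March 30, 1994 — 12 days too early.

No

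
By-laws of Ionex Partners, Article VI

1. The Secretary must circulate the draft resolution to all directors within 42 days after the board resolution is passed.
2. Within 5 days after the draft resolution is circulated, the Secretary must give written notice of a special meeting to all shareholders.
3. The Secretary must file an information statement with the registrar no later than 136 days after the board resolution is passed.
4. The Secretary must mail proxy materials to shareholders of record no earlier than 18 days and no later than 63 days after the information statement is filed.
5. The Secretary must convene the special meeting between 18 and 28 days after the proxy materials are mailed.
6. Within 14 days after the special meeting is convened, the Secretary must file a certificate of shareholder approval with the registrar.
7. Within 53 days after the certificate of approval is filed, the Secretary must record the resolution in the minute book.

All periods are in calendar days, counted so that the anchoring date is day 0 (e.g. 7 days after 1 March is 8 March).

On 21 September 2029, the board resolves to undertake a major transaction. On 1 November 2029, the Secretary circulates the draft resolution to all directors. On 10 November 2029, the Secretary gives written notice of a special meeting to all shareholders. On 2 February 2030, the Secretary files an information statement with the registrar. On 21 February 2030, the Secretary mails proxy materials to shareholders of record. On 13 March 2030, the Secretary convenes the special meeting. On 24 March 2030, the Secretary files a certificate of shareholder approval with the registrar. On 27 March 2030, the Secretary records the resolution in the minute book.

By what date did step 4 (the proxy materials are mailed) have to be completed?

6 April 2030

Step 4 runs from 2 February 2030, when the information statement is filed. The window is 18–63 days after 2 February 2030; it closes on 6 April 2030.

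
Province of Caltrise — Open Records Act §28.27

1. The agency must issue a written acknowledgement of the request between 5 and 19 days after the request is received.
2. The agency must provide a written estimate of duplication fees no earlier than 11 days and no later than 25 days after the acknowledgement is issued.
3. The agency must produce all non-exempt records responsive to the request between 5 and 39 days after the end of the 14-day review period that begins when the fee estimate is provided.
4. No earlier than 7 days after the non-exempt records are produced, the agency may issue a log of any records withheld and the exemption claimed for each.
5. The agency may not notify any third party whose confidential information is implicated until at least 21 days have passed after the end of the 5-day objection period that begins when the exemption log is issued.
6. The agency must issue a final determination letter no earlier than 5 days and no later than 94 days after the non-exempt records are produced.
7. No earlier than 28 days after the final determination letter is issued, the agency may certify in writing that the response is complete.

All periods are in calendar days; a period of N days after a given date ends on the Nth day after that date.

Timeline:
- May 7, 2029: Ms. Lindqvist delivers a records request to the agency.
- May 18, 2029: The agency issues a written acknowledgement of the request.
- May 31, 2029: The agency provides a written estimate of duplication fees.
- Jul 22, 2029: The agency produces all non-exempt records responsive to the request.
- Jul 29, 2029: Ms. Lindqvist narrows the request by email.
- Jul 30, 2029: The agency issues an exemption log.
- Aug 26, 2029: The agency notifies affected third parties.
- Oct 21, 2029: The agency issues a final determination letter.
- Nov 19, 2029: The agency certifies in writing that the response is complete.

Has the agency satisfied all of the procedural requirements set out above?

(1) the permitted window runs from May 7, 2029 + 5 = May 12, 2029 to May 7, 2029 + 19 = May 26, 2029; done May 18, 2029 — within the window.
(2) the permitted window runs from May 18, 2029 + 11 = May 29, 2029 to May 18, 2029 + 25 = Jun 12, 2029; May 31, 2029 falls inside that range.
(3) the permitted window runs from Jun 14, 2029 + 5 = Jun 19, 2029 to Jun 14, 2029 + 39 = Jul 23, 2029; done Jul 22, 2029, which is between those dates.
(4) permitted from Jul 22, 2029 + 7 days = Jul 29, 2029 onward; Jul 30, 2029 is on or after that date.
(5) permitted from Aug 4, 2029 + 21 days = Aug 25, 2029 onward; Aug 26, 2029 is on or after that date.
(6) the permitted window runs from Jul 22, 2029 + 5 = Jul 27, 2029 to Jul 22, 2029 + 94 = Oct 24, 2029; Oct 21, 2029 falls inside that range.
(7) permitted from Oct 21, 2029 + 28 days = Nov 18, 2029 onward; Nov 19, 2029 is on or after that date.

Yes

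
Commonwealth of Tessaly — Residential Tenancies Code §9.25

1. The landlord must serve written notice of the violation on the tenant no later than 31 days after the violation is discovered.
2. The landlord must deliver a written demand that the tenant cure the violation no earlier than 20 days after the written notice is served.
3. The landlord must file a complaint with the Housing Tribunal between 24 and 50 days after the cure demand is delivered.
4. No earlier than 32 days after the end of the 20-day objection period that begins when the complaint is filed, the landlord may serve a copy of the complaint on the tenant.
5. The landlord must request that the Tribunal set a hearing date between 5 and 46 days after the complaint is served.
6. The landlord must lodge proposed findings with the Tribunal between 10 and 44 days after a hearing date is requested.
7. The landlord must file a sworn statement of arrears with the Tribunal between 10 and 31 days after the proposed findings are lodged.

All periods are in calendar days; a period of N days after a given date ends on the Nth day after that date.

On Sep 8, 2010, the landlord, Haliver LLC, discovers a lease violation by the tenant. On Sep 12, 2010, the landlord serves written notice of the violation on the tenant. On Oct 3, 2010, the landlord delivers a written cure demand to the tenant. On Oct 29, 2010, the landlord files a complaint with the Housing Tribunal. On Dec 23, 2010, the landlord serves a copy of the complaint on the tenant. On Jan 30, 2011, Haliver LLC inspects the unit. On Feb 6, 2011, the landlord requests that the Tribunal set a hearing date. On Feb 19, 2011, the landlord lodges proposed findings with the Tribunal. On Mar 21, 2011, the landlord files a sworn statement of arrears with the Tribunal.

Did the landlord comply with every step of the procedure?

Yes

(1) due by Sep 8, 2010 + 31 days = Oct 9, 2010; done Sep 12, 2010 — timely.
(2) permitted from Sep 12, 2010 + 20 days = Oct 2, 2010 onward; done Oct 3, 2010 — permitted.
(3) the permitted window runs from Oct 3, 2010 + 24 = Oct 27, 2010 to Oct 3, 2010 + 50 = Nov 22, 2010; Oct 29, 2010 falls inside that range.
(4) permitted from Nov 18, 2010 + 32 days = Dec 20, 2010 onward; done Dec 23, 2010, after the minimum wait.
(5) the permitted window runs from Dec 23, 2010 + 5 = Dec 28, 2010 to Dec 23, 2010 + 46 = Feb 7, 2011; Feb 6, 2011 falls inside that range.
(6) the permitted window runs from Feb 6, 2011 + 10 = Feb 16, 2011 to Feb 6, 2011 + 44 = Mar 22, 2011; done Feb 19, 2011, which is between those dates.
(7) the permitted window runs from Feb 19, 2011 + 10 = Mar 1, 2011 to Feb 19, 2011 + 31 = Mar 22, 2011; done Mar 21, 2011 — within the window.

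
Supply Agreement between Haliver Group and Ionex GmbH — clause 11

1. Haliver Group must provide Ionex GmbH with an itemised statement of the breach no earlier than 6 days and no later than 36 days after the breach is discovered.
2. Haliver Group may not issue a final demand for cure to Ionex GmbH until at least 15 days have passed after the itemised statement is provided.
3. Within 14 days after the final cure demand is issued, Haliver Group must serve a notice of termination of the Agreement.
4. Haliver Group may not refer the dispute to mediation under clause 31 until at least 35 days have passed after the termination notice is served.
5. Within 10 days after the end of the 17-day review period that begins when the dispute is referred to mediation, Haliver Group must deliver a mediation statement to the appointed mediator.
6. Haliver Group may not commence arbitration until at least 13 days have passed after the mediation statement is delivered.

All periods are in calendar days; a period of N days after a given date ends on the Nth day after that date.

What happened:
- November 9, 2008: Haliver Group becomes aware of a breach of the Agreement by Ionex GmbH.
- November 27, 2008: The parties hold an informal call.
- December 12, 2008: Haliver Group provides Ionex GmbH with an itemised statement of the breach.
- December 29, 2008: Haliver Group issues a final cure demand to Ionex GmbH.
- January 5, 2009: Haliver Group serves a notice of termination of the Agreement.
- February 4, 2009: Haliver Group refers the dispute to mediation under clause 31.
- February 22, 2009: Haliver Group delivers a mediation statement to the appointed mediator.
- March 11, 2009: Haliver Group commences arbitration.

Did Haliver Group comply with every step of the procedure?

Step 1: the window is 6–36 days after November 9, 2008 (when the breach is discovered), so November 15, 2008 through December 15, 2008; December 12, 2008 falls inside that range.
Step 2: the earliest permitted date is 15 days after December 12, 2008 (when the itemised statement is provided), i.e. December 27, 2008; December 29, 2008 is on or after that date.
Step 3: 14 days after December 29, 2008 (when the final cure demand is issued) is January 12, 2009; January 5, 2009 is within that limit.
Step 4: the earliest permitted date is 35 days after January 5, 2009 (when the termination notice is served), i.e. February 9, 2009; February 4, 2009 is 5 days before the earliest permitted date.

No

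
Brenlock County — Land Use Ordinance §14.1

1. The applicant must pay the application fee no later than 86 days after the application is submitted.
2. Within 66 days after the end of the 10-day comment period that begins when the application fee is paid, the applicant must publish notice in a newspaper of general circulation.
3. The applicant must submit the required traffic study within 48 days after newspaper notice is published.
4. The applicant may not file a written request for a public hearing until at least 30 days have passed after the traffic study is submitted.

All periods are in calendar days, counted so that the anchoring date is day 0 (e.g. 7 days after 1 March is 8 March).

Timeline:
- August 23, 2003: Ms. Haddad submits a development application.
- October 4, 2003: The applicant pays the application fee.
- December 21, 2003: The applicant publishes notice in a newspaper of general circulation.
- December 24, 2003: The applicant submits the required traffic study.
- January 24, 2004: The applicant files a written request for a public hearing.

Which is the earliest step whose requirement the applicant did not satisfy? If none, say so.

(1) due by August 23, 2003 + 86 days = November 17, 2003; October 4, 2003 is within that limit.
(2) due by October 14, 2003 + 66 days = December 19, 2003; not done until December 21, 2003, 2 days after the deadline.
That is the first point of non-compliance.

Step 2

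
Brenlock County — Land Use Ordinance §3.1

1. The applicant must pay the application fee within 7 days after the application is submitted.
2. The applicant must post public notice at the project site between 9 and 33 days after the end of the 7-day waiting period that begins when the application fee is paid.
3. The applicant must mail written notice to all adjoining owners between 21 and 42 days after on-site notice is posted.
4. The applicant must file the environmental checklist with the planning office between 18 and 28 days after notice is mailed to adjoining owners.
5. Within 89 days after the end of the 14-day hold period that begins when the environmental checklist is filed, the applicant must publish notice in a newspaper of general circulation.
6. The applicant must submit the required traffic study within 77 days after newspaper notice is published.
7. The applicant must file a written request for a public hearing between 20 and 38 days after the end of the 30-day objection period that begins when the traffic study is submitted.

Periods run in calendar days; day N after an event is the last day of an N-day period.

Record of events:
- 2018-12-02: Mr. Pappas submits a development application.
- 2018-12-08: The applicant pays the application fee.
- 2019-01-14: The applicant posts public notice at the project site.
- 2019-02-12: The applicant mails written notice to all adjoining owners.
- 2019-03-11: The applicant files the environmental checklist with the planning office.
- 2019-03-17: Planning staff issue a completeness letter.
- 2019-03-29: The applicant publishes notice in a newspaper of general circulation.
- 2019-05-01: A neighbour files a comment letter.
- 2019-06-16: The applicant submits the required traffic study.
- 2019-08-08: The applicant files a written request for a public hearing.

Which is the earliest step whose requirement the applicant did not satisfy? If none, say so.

(1) due by 2018-12-02 + 7 days = 2018-12-09; completed 2018-12-08, before the deadline.
(2) the permitted window runs from 2018-12-15 + 9 = 2018-12-24 to 2018-12-15 + 33 = 2019-01-17; 2019-01-14 falls inside that range.
(3) the permitted window runs from 2019-01-14 + 21 = 2019-02-04 to 2019-01-14 + 42 = 2019-02-25; 2019-02-12 falls inside that range.
(4) the permitted window runs from 2019-02-12 + 18 = 2019-03-02 to 2019-02-12 + 28 = 2019-03-12; done 2019-03-11 — within the window.
(5) due by 2019-03-25 + 89 days = 2019-06-22; done 2019-03-29 — timely.
(6) due by 2019-03-29 + 77 days = 2019-06-14; not done until 2019-06-16, 2 days after the deadline.

Step 6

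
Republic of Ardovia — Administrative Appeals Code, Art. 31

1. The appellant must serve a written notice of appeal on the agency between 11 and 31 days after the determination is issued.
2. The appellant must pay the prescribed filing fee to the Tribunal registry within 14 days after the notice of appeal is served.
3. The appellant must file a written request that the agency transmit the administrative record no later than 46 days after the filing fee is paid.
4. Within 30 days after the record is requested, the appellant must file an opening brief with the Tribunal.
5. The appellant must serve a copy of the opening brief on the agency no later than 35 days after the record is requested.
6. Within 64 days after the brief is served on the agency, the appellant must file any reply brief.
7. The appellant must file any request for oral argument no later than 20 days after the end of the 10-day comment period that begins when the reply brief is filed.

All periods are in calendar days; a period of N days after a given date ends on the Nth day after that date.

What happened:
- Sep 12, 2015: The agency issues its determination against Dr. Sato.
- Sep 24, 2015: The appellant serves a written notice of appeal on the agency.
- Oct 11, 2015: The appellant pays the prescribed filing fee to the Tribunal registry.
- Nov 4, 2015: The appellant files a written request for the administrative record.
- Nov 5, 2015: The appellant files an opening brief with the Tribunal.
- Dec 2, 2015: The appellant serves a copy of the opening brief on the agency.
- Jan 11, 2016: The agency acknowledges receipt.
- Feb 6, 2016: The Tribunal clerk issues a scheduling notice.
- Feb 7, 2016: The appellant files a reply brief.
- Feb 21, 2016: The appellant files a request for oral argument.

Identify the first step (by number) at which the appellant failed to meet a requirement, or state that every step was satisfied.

Step 2

Step 1 — 11 and 31 days from Sep 12, 2015 (when the determination is issued) are Sep 23, 2015 and Oct 13, 2015 respectively; done Sep 24, 2015, which is between those dates.
Step 2 — counting 14 days from Sep 24, 2015 (when the notice of appeal is served) gives a deadline of Oct 8, 2015; Oct 11, 2015 misses that deadline by 3 days.
Later steps need not be reached.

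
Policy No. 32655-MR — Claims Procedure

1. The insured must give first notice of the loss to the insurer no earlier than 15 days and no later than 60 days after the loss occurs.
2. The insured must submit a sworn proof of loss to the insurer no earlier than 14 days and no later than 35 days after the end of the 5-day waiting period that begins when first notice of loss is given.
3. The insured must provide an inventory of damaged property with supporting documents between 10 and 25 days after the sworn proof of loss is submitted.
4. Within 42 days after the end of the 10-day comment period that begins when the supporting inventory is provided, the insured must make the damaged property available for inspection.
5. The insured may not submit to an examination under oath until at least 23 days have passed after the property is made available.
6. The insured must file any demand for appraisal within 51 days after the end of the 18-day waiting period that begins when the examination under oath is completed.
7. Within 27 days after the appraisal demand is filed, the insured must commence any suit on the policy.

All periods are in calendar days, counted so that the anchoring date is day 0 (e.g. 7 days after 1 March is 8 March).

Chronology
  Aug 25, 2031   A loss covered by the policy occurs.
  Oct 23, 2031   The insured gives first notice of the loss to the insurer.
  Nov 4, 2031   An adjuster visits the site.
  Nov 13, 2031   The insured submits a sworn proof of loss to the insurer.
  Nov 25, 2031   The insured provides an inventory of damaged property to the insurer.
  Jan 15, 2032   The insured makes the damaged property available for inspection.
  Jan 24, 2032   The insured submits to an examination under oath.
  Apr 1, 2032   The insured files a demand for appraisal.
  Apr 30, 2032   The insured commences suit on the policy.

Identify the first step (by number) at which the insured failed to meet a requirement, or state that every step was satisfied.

Step 1 — 15 and 60 days from Aug 25, 2031 (when the loss occurs) are Sep 9, 2031 and Oct 24, 2031 respectively; done Oct 23, 2031, which is between those dates.
Step 2 — 14 and 35 days from Oct 28, 2031 (end of the 5-day waiting period, which began when first notice of loss is given on Oct 23, 2031) are Nov 11, 2031 and Dec 2, 2031 respectively; Nov 13, 2031 falls inside that range.
Step 3 — 10 and 25 days from Nov 13, 2031 (when the sworn proof of loss is submitted) are Nov 23, 2031 and Dec 8, 2031 respectively; done Nov 25, 2031, which is between those dates.
Step 4 — counting 42 days from Dec 5, 2031 (end of the 10-day comment period, which began when the supporting inventory is provided on Nov 25, 2031) gives a deadline of Jan 16, 2032; done Jan 15, 2032 — timely.
Step 5 — must wait 23 days from Jan 15, 2032 (when the property is made available), so not before Feb 7, 2032; acted on Jan 24, 2032, 14 days prematurely.
The analysis stops there.

Step 5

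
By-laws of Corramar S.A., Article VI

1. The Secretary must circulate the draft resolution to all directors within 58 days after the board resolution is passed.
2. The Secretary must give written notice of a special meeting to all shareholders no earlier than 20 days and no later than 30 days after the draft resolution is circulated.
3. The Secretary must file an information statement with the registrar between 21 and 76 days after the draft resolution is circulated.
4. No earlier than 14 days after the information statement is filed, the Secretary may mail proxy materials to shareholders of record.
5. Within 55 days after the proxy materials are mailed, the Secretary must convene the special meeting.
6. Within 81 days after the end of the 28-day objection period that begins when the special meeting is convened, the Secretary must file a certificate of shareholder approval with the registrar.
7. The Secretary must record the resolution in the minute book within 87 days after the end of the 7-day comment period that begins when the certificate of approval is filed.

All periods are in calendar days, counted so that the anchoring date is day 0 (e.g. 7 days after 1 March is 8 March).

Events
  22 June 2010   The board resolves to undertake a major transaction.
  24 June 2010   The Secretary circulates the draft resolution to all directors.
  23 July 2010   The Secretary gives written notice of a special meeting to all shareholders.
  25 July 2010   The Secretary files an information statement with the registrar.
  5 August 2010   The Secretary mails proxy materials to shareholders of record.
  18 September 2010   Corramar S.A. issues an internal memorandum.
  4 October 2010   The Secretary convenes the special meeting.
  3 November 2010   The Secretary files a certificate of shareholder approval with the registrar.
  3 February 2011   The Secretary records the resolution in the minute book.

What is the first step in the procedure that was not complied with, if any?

Step 1 — counting 58 days from 22 June 2010 (when the board resolution is passed) gives a deadline of 19 August 2010; completed 24 June 2010, before the deadline.
Step 2 — 20 and 30 days from 24 June 2010 (when the draft resolution is circulated) are 14 July 2010 and 24 July 2010 respectively; 23 July 2010 falls inside that range.
Step 3 — 21 and 76 days from 24 June 2010 (when the draft resolution is circulated) are 15 July 2010 and 8 September 2010 respectively; done 25 July 2010 — within the window.
Step 4 — must wait 14 days from 25 July 2010 (when the information statement is filed), so not before 8 August 2010; done 5 August 2010 — 3 days too early.
The procedure was therefore not followed at step 4.

Step 4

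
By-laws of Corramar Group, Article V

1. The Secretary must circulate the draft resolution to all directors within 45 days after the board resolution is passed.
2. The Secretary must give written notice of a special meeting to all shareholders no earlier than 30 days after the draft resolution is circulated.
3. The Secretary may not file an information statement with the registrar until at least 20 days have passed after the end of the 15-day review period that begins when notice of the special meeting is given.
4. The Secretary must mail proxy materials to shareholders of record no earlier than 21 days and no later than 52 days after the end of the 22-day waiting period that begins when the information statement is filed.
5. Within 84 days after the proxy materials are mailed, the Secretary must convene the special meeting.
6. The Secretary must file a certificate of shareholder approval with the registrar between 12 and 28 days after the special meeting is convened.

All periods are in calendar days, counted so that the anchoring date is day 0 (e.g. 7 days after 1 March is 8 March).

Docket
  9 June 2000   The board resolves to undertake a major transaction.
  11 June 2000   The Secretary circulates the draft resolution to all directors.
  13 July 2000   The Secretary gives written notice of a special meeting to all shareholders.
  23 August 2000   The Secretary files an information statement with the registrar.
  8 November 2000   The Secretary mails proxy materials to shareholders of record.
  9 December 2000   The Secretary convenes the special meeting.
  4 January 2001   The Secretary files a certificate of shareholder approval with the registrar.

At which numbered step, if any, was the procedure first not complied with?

Step 4

Step 1: 45 days after 9 June 2000 (when the board resolution is passed) is 24 July 2000; 11 June 2000 is within that limit.
Step 2: the earliest permitted date is 30 days after 11 June 2000 (when the draft resolution is circulated), i.e. 11 July 2000; done 13 July 2000, after the minimum wait.
Step 3: the earliest permitted date is 20 days after 28 July 2000 (end of the 15-day review period, which began when notice of the special meeting is given on 13 July 2000), i.e. 17 August 2000; done 23 August 2000 — permitted.
Step 4: the window is 21–52 days after 14 September 2000 (end of the 22-day waiting period, which began when the information statement is filed on 23 August 2000), so 5 October 2000 through 5 November 2000; 8 November 2000 is 3 days past the end of the window.
That is the first point of non-compliance.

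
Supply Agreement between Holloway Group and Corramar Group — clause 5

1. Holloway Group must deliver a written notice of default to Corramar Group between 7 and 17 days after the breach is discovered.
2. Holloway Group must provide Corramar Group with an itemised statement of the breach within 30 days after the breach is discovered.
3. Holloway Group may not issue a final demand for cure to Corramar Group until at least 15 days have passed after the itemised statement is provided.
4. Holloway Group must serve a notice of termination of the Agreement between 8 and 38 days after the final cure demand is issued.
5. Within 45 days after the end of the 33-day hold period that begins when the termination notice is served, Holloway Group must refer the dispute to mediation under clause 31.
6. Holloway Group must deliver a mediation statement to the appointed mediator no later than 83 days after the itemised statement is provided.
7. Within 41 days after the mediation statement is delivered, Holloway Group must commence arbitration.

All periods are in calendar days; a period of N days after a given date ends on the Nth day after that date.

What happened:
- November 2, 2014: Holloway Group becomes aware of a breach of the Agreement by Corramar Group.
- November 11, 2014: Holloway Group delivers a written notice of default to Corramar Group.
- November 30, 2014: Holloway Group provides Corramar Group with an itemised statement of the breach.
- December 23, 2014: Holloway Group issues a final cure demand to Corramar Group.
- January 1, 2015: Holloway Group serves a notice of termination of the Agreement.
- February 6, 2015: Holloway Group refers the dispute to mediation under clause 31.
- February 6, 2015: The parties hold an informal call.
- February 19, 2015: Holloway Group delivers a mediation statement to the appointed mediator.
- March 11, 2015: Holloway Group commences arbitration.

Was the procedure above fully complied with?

Step 1 — 7 and 17 days from November 2, 2014 (when the breach is discovered) are November 9, 2014 and November 19, 2014 respectively; done November 11, 2014, which is between those dates.
Step 2 — counting 30 days from November 2, 2014 (when the breach is discovered) gives a deadline of December 2, 2014; completed November 30, 2014, before the deadline.
Step 3 — must wait 15 days from November 30, 2014 (when the itemised statement is provided), so not before December 15, 2014; done December 23, 2014 — permitted.
Step 4 — 8 and 38 days from December 23, 2014 (when the final cure demand is issued) are December 31, 2014 and January 30, 2015 respectively; January 1, 2015 falls inside that range.
Step 5 — counting 45 days from February 3, 2015 (end of the 33-day hold period, which began when the termination notice is served on January 1, 2015) gives a deadline of March 20, 2015; done February 6, 2015 — timely.
Step 6 — counting 83 days from November 30, 2014 (when the itemised statement is provided) gives a deadline of February 21, 2015; February 19, 2015 is within that limit.
Step 7 — counting 41 days from February 19, 2015 (when the mediation statement is delivered) gives a deadline of April 1, 2015; done March 11, 2015 — timely.

Yes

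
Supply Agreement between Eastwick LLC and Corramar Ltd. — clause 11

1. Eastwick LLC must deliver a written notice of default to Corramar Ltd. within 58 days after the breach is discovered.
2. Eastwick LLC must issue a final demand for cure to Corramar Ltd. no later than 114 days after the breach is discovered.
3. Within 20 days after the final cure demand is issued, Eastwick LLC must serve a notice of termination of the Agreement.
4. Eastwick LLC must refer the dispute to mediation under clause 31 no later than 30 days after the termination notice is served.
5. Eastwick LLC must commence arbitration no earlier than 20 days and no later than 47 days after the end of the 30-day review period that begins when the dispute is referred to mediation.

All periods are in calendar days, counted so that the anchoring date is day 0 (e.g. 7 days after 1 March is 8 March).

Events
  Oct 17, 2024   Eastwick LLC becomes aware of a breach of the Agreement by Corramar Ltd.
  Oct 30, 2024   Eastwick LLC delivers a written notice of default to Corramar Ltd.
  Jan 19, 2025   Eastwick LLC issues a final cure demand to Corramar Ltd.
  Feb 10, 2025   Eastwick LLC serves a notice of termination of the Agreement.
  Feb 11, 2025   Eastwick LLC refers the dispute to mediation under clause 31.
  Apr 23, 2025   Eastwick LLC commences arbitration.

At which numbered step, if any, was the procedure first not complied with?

Step 3

Step 1 — counting 58 days from Oct 17, 2024 (when the breach is discovered) gives a deadline of Dec 14, 2024; done Oct 30, 2024 — timely.
Step 2 — counting 114 days from Oct 17, 2024 (when the breach is discovered) gives a deadline of Feb 8, 2025; completed Jan 19, 2025, before the deadline.
Step 3 — counting 20 days from Jan 19, 2025 (when the final cure demand is issued) gives a deadline of Feb 8, 2025; Feb 10, 2025 misses that deadline by 2 days.
Later steps need not be reached.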